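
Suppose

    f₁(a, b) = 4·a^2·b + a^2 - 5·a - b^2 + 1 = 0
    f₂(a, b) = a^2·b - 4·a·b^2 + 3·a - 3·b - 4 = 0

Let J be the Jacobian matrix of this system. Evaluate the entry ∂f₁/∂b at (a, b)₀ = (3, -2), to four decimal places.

40.0000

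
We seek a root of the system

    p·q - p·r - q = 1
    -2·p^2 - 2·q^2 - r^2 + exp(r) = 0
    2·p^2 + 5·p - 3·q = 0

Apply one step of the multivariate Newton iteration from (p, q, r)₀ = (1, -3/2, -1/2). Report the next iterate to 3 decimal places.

(-0.295, -1.553, 0.295)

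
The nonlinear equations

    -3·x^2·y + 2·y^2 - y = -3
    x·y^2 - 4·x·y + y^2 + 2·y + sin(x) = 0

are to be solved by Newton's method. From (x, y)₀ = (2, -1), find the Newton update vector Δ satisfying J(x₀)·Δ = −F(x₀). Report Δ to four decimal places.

(-0.7195, 0.5509)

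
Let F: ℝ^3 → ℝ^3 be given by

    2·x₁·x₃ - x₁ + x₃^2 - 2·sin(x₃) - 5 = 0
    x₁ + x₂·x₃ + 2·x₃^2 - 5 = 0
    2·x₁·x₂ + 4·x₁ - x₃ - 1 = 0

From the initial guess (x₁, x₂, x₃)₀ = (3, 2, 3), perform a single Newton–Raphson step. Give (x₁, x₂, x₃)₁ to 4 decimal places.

At (3, 2, 3): F = (18.717760, 22.0000, 20.0000).
Jacobian J = [[2·x₃ - 1, 0, 2·x₁ + 2·x₃ - 2·cos(x₃)], [1, x₃, x₂ + 4·x₃], [2·x₂ + 4, 2·x₁, -1]].
At the point, J = [[5.0000, 0.0000, 13.979985], [1.0000, 3.0000, 14.0000], [8.0000, 6.0000, -1.0000]] (det J = -686.639730).
Solving J·Δ = −F gives Δ = (-0.9057, -2.2949, -1.0150).
Then the next iterate is (x₁, x₂, x₃)₁ = (2.0943, -0.2949, 1.9850).

(2.0943, -0.2949, 1.9850)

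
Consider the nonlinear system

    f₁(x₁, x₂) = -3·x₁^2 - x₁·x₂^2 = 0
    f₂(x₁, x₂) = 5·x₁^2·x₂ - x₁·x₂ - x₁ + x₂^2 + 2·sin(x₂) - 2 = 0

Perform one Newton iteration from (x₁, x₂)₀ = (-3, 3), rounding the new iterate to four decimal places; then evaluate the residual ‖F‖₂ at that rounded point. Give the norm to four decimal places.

45.3713

At (-3, 3): F = (0.0000, 154.282240).
Jacobian J = [[-6·x₁ - x₂^2, -2·x₁·x₂], [10·x₁·x₂ - x₂ - 1, 5·x₁^2 - x₁ + 2·x₂ + 2·cos(x₂)]].
At the point, J = [[9.0000, 18.0000], [-94.0000, 52.020015]] (det J = 2160.180135).
Solving J·Δ = −F gives Δ = (1.2856, -0.6428).
Then the next iterate is (x₁, x₂)₁ = (-1.7144, 2.3572).
Re-evaluating at (-1.7144, 2.3572): F = (0.708376, 45.365793), so ‖F‖₂ = 45.3713.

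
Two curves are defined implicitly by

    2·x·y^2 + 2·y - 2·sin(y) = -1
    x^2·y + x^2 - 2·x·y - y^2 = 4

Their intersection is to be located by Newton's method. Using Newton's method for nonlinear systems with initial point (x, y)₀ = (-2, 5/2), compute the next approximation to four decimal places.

(-1.3984, 1.7269)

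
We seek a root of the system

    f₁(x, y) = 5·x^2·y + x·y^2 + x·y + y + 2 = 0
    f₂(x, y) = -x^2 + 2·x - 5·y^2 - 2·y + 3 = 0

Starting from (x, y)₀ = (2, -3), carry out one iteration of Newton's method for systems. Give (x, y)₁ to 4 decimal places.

(1.3450, -1.7611)

At (2, -3): F = (-49.0000, -36.0000).
Jacobian J = [[10·x·y + y^2 + y, 5·x^2 + 2·x·y + x + 1], [-2·x + 2, -10·y - 2]].
At the point, J = [[-54.0000, 11.0000], [-2.0000, 28.0000]] (det J = -1490.0000).
Solving J·Δ = −F gives Δ = (-0.6550, 1.2389).
Then the next iterate is (x, y)₁ = (1.3450, -1.7611).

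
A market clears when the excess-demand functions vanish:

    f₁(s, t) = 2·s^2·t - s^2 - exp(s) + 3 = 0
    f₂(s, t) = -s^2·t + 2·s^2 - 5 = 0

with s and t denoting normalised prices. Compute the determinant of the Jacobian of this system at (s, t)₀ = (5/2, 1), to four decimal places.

-17.6094

J = [[4·s·t - 2·s - exp(s), 2·s^2], [-2·s·t + 4·s, -s^2]].
At the point, J = [[-7.182494, 12.5000], [5.0000, -6.2500]].
det J = -17.6094.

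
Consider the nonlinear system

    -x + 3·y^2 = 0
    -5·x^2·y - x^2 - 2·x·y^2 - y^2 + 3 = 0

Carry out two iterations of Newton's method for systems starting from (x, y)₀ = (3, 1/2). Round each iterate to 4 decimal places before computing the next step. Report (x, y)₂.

(0.8957, 0.5555)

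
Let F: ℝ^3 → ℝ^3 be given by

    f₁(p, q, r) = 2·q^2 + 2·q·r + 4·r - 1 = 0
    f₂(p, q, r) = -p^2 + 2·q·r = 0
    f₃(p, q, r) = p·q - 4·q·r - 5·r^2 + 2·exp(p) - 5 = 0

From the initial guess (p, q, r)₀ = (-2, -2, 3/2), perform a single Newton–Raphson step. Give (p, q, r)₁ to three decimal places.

(-2.118, -0.600, -0.068)

At (-2, -2, 3/2): F = (7.000, -10.000, 0.02067).
Jacobian J = [[0, 4·q + 2·r, 2·q + 4], [-2·p, 2·r, 2·q], [q + 2·exp(p), p - 4·r, -4·q - 10·r]].
At the point, J = [[0.000, -5.000, 0.000], [4.000, 3.000, -4.000], [-1.72933, -8.000, -7.000]] (det J = -174.58659).
Solving J·Δ = −F gives Δ = (-0.118, 1.400, -1.568).
Then the next iterate is (p, q, r)₁ = (-2.118, -0.600, -0.068).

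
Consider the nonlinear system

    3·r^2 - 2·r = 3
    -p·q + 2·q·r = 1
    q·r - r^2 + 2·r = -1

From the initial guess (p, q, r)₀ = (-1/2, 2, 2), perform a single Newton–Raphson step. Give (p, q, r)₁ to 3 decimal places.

(-3.125, -0.500, 1.500)

At (-1/2, 2, 2): F = (5.000, 8.000, 5.000).
Jacobian J = [[0, 0, 6·r - 2], [-q, -p + 2·r, 2·q], [0, r, q - 2·r + 2]].
At the point, J = [[0.000, 0.000, 10.000], [-2.000, 4.500, 4.000], [0.000, 2.000, 0.000]] (det J = -40.000).
Solving J·Δ = −F gives Δ = (-2.625, -2.500, -0.500).
Then the next iterate is (p, q, r)₁ = (-3.125, -0.500, 1.500).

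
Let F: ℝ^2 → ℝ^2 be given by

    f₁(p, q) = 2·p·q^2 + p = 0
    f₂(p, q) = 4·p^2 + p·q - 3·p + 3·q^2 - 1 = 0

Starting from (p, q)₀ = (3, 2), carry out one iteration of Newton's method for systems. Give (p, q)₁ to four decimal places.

At (3, 2): F = (27.0000, 44.0000).
Jacobian J = [[2·q^2 + 1, 4·p·q], [8·p + q - 3, p + 6·q]].
At the point, J = [[9.0000, 24.0000], [23.0000, 15.0000]] (det J = -417.0000).
Solving J·Δ = −F gives Δ = (-1.5612, -0.5396).
Then the next iterate is (p, q)₁ = (1.4388, 1.4604).

(1.4388, 1.4604)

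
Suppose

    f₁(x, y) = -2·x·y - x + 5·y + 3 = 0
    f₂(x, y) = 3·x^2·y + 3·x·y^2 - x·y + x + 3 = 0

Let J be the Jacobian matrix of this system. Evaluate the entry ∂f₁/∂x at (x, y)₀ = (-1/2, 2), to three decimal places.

∂f₁/∂x = -2·y - 1.
At (-1/2, 2) this is -5.000.

-5.000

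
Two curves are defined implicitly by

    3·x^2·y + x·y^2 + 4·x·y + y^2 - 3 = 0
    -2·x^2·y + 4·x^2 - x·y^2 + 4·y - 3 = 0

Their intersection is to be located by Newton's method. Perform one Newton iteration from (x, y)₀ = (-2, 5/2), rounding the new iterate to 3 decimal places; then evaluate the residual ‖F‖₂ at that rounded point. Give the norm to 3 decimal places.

9.898

At (-2, 5/2): F = (0.750, 15.500).
Jacobian J = [[6·x·y + y^2 + 4·y, 3·x^2 + 2·x·y + 4·x + 2·y], [-4·x·y + 8·x - y^2, -2·x^2 - 2·x·y + 4]].
At the point, J = [[-13.750, -1.000], [-2.250, 6.000]] (det J = -84.750).
Solving J·Δ = −F gives Δ = (0.236, -2.495).
Then the next iterate is (x, y)₁ = (-1.764, 0.005).
Re-evaluating at (-1.764, 0.005): F = (-2.98862, 9.43571), so ‖F‖₂ = 9.898.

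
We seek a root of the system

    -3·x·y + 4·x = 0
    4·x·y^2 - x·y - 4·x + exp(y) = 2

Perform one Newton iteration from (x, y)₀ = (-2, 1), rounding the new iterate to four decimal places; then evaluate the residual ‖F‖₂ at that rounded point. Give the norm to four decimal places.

1.1951

At (-2, 1): F = (-2.0000, 2.718282).
Jacobian J = [[-3·y + 4, -3·x], [4·y^2 - y - 4, 8·x·y - x + exp(y)]].
At the point, J = [[1.0000, 6.0000], [-1.0000, -11.281718]] (det J = -5.281718).
Solving J·Δ = −F gives Δ = (1.1840, 0.1360).
Then the next iterate is (x, y)₁ = (-0.8160, 1.1360).
Re-evaluating at (-0.8160, 1.1360): F = (-0.483072, 1.093083), so ‖F‖₂ = 1.1951.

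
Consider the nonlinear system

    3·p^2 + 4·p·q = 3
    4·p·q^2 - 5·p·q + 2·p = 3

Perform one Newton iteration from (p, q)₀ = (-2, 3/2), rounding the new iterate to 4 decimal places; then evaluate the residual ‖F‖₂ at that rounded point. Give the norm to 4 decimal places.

At (-2, 3/2): F = (-3.0000, -10.0000).
Jacobian J = [[6·p + 4·q, 4·p], [4·q^2 - 5·q + 2, 8·p·q - 5·p]].
At the point, J = [[-6.0000, -8.0000], [3.5000, -14.0000]] (det J = 112.0000).
Solving J·Δ = −F gives Δ = (0.3393, -0.6295).
Then the next iterate is (p, q)₁ = (-1.6607, 0.8705).
Re-evaluating at (-1.6607, 0.8705): F = (-0.508784, -4.126919), so ‖F‖₂ = 4.1582.

4.1582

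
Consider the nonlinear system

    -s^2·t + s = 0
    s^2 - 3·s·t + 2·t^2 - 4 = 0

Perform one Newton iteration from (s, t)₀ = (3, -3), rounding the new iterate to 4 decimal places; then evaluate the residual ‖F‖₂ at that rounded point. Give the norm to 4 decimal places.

At (3, -3): F = (30.0000, 50.0000).
Jacobian J = [[-2·s·t + 1, -s^2], [2·s - 3·t, -3·s + 4·t]].
At the point, J = [[19.0000, -9.0000], [15.0000, -21.0000]] (det J = -264.0000).
Solving J·Δ = −F gives Δ = (-0.6818, 1.8939).
Then the next iterate is (s, t)₁ = (2.3182, -1.1061).
Re-evaluating at (2.3182, -1.1061): F = (8.262438, 11.513449), so ‖F‖₂ = 14.1714.

14.1714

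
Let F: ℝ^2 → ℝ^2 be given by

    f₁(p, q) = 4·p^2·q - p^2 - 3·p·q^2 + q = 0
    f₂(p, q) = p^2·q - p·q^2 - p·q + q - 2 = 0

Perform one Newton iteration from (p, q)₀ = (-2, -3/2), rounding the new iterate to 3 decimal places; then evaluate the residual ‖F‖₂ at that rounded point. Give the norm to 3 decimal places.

At (-2, -3/2): F = (-16.000, -8.000).
Jacobian J = [[8·p·q - 2·p - 3·q^2, 4·p^2 - 6·p·q + 1], [2·p·q - q^2 - q, p^2 - 2·p·q - p + 1]].
At the point, J = [[21.250, -1.000], [5.250, 1.000]] (det J = 26.500).
Solving J·Δ = −F gives Δ = (0.906, 3.245).
Then the next iterate is (p, q)₁ = (-1.094, 1.745).
Re-evaluating at (-1.094, 1.745): F = (18.89585, 7.07377), so ‖F‖₂ = 20.177.

20.177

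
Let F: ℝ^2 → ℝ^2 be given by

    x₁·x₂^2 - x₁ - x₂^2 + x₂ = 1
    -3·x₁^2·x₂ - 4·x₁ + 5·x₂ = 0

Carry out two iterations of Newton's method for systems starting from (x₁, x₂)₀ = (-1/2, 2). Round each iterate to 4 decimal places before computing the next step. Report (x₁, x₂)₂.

(-1.1237, 1.0114)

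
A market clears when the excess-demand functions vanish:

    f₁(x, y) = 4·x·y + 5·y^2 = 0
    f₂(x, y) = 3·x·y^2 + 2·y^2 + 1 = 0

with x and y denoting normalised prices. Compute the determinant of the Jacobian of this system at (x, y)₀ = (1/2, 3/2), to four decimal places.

J = [[4·y, 4·x + 10·y], [3·y^2, 6·x·y + 4·y]].
At the point, J = [[6.0000, 17.0000], [6.7500, 10.5000]].
det J = -51.7500.

-51.7500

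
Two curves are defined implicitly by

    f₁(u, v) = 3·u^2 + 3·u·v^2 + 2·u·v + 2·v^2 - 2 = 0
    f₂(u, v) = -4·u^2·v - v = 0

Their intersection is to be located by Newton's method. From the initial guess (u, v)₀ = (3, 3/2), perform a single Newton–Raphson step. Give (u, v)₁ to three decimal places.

(3.025, -0.024)

At (3, 3/2): F = (58.750, -55.500).
Jacobian J = [[6·u + 3·v^2 + 2·v, 6·u·v + 2·u + 4·v], [-8·u·v, -4·u^2 - 1]].
At the point, J = [[27.750, 39.000], [-36.000, -37.000]] (det J = 377.250).
Solving J·Δ = −F gives Δ = (0.025, -1.524).
Then the next iterate is (u, v)₁ = (3.025, -0.024).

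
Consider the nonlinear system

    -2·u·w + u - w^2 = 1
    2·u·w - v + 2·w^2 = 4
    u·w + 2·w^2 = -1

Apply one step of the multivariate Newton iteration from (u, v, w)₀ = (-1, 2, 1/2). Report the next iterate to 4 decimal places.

(-5.5000, -9.0000, 1.7500)

At (-1, 2, 1/2): F = (-1.2500, -6.5000, 1.0000).
Jacobian J = [[-2·w + 1, 0, -2·u - 2·w], [2·w, -1, 2·u + 4·w], [w, 0, u + 4·w]].
At the point, J = [[0.0000, 0.0000, 1.0000], [1.0000, -1.0000, 0.0000], [0.5000, 0.0000, 1.0000]] (det J = 0.5000).
Solving J·Δ = −F gives Δ = (-4.5000, -11.0000, 1.2500).
Then the next iterate is (u, v, w)₁ = (-5.5000, -9.0000, 1.7500).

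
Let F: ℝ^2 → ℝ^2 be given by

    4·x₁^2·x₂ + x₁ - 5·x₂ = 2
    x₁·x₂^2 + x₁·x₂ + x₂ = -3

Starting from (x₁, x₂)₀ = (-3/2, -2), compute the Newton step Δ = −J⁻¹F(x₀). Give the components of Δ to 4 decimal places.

At (-3/2, -2): F = (-11.5000, -2.0000).
Jacobian J = [[8·x₁·x₂ + 1, 4·x₁^2 - 5], [x₂^2 + x₂, 2·x₁·x₂ + x₁ + 1]].
At the point, J = [[25.0000, 4.0000], [2.0000, 5.5000]] (det J = 129.5000).
Solving J·Δ = −F gives Δ = (0.4266, 0.2085).

(0.4266, 0.2085)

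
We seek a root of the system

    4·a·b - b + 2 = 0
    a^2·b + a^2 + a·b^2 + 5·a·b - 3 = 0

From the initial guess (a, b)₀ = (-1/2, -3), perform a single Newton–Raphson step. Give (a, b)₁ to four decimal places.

At (-1/2, -3): F = (11.0000, -0.5000).
Jacobian J = [[4·b, 4·a - 1], [2·a·b + 2·a + b^2 + 5·b, a^2 + 2·a·b + 5·a]].
At the point, J = [[-12.0000, -3.0000], [-4.0000, 0.7500]] (det J = -21.0000).
Solving J·Δ = −F gives Δ = (0.3214, 2.3810).
Then the next iterate is (a, b)₁ = (-0.1786, -0.6190).

(-0.1786, -0.6190)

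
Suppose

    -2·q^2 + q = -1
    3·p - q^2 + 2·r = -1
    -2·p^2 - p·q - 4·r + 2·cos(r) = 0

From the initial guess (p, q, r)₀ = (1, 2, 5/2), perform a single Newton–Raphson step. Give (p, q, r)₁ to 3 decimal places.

(-2.079, 1.286, 3.190)

At (1, 2, 5/2): F = (-5.000, 5.000, -15.60229).
Jacobian J = [[0, -4·q + 1, 0], [3, -2·q, 2], [-4·p - q, -p, -2·sin(r) - 4]].
At the point, J = [[0.000, -7.000, 0.000], [3.000, -4.000, 2.000], [-6.000, -1.000, -5.19694]] (det J = -25.13583).
Solving J·Δ = −F gives Δ = (-3.079, -0.714, 0.690).
Then the next iterate is (p, q, r)₁ = (-2.079, 1.286, 3.190).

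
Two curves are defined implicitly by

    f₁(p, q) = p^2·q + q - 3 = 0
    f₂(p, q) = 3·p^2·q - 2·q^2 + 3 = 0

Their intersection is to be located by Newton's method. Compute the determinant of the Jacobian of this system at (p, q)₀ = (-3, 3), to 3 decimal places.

270.000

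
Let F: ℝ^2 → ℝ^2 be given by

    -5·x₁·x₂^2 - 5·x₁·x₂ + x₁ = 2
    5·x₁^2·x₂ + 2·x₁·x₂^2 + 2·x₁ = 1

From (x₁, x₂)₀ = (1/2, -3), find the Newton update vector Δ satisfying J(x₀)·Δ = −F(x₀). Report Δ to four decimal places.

(-0.1694, 0.9269)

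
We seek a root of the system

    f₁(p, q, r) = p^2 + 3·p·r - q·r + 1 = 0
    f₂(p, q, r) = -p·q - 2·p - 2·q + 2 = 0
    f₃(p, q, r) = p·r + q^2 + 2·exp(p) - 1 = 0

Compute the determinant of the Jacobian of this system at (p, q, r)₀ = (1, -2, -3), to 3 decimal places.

J = [[2·p + 3·r, -r, 3·p - q], [-q - 2, -p - 2, 0], [r + 2·exp(p), 2·q, p]].
At the point, J = [[-7.000, 3.000, 5.000], [0.000, -3.000, 0.000], [2.43656, -4.000, 1.000]].
det J = 57.548.

57.548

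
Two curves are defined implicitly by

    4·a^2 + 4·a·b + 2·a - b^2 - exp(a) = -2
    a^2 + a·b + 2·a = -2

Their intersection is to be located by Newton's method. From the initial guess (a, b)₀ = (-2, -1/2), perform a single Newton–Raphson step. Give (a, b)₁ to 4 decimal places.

(-1.0366, -0.2042)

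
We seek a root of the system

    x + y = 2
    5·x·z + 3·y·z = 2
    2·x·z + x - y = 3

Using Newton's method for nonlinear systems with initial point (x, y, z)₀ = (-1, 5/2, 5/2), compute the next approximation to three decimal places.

(-0.491, 2.491, -1.718)

At (-1, 5/2, 5/2): F = (-0.500, 4.250, -11.500).
Jacobian J = [[1, 1, 0], [5·z, 3·z, 5·x + 3·y], [2·z + 1, -1, 2·x]].
At the point, J = [[1.000, 1.000, 0.000], [12.500, 7.500, 2.500], [6.000, -1.000, -2.000]] (det J = 27.500).
Solving J·Δ = −F gives Δ = (0.509, -0.009, -4.218).
Then the next iterate is (x, y, z)₁ = (-0.491, 2.491, -1.718).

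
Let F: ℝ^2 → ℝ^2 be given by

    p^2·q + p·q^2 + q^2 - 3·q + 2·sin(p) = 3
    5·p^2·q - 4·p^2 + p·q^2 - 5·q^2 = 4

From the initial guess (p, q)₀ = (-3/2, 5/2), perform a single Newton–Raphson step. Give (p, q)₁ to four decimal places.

(1.8204, -1.7079)

At (-3/2, 5/2): F = (-9.994990, -25.5000).
Jacobian J = [[2·p·q + q^2 + 2·cos(p), p^2 + 2·p·q + 2·q - 3], [10·p·q - 8·p + q^2, 5·p^2 + 2·p·q - 10·q]].
At the point, J = [[-1.108526, -3.2500], [-19.2500, -21.2500]] (det J = -39.006331).
Solving J·Δ = −F gives Δ = (3.3204, -4.2079).
Then the next iterate is (p, q)₁ = (1.8204, -1.7079).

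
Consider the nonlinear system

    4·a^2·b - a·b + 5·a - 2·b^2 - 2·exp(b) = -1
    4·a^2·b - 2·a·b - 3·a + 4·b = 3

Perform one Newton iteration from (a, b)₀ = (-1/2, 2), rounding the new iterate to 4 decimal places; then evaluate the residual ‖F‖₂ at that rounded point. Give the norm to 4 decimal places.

6.8823

At (-1/2, 2): F = (-21.278112, 10.5000).
Jacobian J = [[8·a·b - b + 5, 4·a^2 - a - 4·b - 2·exp(b)], [8·a·b - 2·b - 3, 4·a^2 - 2·a + 4]].
At the point, J = [[-5.0000, -21.278112], [-15.0000, 6.0000]] (det J = -349.171683).
Solving J·Δ = −F gives Δ = (0.2742, -1.0644).
Then the next iterate is (a, b)₁ = (-0.2258, 0.9356).
Re-evaluating at (-0.2258, 0.9356): F = (-6.575112, 2.033126), so ‖F‖₂ = 6.8823.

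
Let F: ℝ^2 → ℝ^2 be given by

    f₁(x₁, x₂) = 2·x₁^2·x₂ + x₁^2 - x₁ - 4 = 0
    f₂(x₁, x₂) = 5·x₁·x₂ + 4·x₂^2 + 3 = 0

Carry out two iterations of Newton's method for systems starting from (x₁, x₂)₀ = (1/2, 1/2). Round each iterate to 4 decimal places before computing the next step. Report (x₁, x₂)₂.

(1.2997, -3.4030)

At (1/2, 1/2): F = (-4.0000, 5.2500).
Jacobian J = [[4·x₁·x₂ + 2·x₁ - 1, 2·x₁^2], [5·x₂, 5·x₁ + 8·x₂]].
At the point, J = [[1.0000, 0.5000], [2.5000, 6.5000]] (det J = 5.2500).
Solving J·Δ = −F gives Δ = (5.4524, -2.9048).
Then the next iterate is (x₁, x₂)₁ = (5.9524, -2.4048).
Round to (5.9524, -2.4048) and repeat: F = (-144.930588, -45.439405), J = [[-46.352526, 70.862132], [-12.0240, 10.5236]].
Δ = (-4.6527, -0.9982), so (x₁, x₂)₂ = (1.2997, -3.4030).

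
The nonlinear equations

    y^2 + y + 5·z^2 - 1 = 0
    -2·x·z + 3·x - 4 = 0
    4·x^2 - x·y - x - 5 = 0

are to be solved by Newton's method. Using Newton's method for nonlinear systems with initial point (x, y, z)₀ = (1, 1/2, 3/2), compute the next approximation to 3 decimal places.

(2.846, 10.000, -0.500)

At (1, 1/2, 3/2): F = (11.000, -4.000, -2.500).
Jacobian J = [[0, 2·y + 1, 10·z], [-2·z + 3, 0, -2·x], [8·x - y - 1, -x, 0]].
At the point, J = [[0.000, 2.000, 15.000], [0.000, 0.000, -2.000], [6.500, -1.000, 0.000]] (det J = -26.000).
Solving J·Δ = −F gives Δ = (1.846, 9.500, -2.000).
Then the next iterate is (x, y, z)₁ = (2.846, 10.000, -0.500).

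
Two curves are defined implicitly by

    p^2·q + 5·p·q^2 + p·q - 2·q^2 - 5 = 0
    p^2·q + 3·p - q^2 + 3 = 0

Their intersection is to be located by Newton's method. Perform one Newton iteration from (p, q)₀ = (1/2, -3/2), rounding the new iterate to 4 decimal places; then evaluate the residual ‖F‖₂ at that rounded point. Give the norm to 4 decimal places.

At (1/2, -3/2): F = (-5.0000, 1.8750).
Jacobian J = [[2·p·q + 5·q^2 + q, p^2 + 10·p·q + p - 4·q], [2·p·q + 3, p^2 - 2·q]].
At the point, J = [[8.2500, -0.7500], [1.5000, 3.2500]] (det J = 27.9375).
Solving J·Δ = −F gives Δ = (0.5313, -0.8221).
Then the next iterate is (p, q)₁ = (1.0313, -2.3221).
Re-evaluating at (1.0313, -2.3221): F = (7.155796, -1.767987), so ‖F‖₂ = 7.3710.

7.3710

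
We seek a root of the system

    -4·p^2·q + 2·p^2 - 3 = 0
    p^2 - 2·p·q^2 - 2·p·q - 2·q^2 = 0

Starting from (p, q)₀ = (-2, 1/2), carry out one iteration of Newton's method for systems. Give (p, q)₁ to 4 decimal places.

At (-2, 1/2): F = (-3.0000, 6.5000).
Jacobian J = [[-8·p·q + 4·p, -4·p^2], [2·p - 2·q^2 - 2·q, -4·p·q - 2·p - 4·q]].
At the point, J = [[0.0000, -16.0000], [-5.5000, 6.0000]] (det J = -88.0000).
Solving J·Δ = −F gives Δ = (0.9773, -0.1875).
Then the next iterate is (p, q)₁ = (-1.0227, 0.3125).

(-1.0227, 0.3125)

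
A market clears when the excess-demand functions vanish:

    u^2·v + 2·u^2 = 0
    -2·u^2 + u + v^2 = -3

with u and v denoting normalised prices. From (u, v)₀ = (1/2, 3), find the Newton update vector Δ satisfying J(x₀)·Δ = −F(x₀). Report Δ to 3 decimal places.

At (1/2, 3): F = (1.250, 12.000).
Jacobian J = [[2·u·v + 4·u, u^2], [-4·u + 1, 2·v]].
At the point, J = [[5.000, 0.250], [-1.000, 6.000]] (det J = 30.250).
Solving J·Δ = −F gives Δ = (-0.149, -2.025).

(-0.149, -2.025)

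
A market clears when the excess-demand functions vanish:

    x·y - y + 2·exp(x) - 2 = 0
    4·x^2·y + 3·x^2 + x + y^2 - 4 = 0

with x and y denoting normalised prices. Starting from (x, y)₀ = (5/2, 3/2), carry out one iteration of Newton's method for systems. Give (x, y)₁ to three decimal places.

(1.579, 0.978)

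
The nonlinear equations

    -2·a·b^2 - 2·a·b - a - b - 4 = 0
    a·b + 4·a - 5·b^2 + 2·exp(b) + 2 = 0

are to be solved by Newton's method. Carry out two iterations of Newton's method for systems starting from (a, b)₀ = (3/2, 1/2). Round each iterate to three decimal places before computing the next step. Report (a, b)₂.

(-0.850, 2.163)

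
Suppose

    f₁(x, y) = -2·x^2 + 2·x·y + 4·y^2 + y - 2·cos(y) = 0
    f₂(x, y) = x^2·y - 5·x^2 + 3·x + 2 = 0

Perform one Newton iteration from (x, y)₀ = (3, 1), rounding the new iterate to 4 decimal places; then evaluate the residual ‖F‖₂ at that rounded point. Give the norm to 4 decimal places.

At (3, 1): F = (-8.080605, -25.0000).
Jacobian J = [[-4·x + 2·y, 2·x + 8·y + 2·sin(y) + 1], [2·x·y - 10·x + 3, x^2]].
At the point, J = [[-10.0000, 16.682942], [-21.0000, 9.0000]] (det J = 260.341781).
Solving J·Δ = −F gives Δ = (-1.3227, -0.3085).
Then the next iterate is (x, y)₁ = (1.6773, 0.6915).
Re-evaluating at (1.6773, 0.6915): F = (-2.243356, -5.089355), so ‖F‖₂ = 5.5619.

5.5619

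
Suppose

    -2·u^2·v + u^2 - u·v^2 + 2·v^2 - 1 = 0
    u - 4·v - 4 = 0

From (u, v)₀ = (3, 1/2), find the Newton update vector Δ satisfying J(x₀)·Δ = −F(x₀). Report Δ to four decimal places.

At (3, 1/2): F = (-1.2500, -3.0000).
Jacobian J = [[-4·u·v + 2·u - v^2, -2·u^2 - 2·u·v + 4·v], [1, -4]].
At the point, J = [[-0.2500, -19.0000], [1.0000, -4.0000]] (det J = 20.0000).
Solving J·Δ = −F gives Δ = (2.6000, -0.1000).

(2.6000, -0.1000)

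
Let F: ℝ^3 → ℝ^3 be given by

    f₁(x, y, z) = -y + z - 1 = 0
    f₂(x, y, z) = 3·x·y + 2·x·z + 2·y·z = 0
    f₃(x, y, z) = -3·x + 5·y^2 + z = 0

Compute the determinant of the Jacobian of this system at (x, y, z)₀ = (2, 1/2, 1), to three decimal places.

J = [[0, -1, 1], [3·y + 2·z, 3·x + 2·z, 2·x + 2·y], [-3, 10·y, 1]].
At the point, J = [[0.000, -1.000, 1.000], [3.500, 8.000, 5.000], [-3.000, 5.000, 1.000]].
det J = 60.000.

60.000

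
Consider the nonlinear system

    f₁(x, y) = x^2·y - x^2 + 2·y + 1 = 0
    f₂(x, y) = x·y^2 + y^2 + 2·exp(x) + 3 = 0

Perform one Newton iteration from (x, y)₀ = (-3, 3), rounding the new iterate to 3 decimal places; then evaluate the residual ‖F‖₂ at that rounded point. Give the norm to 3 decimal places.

25.518

At (-3, 3): F = (25.000, -14.90043).
Jacobian J = [[2·x·y - 2·x, x^2 + 2], [y^2 + 2·exp(x), 2·x·y + 2·y]].
At the point, J = [[-12.000, 11.000], [9.09957, -12.000]] (det J = 43.90468).
Solving J·Δ = −F gives Δ = (3.100, 1.109).
Then the next iterate is (x, y)₁ = (0.100, 4.109).
Re-evaluating at (0.100, 4.109): F = (9.24909, 23.78261), so ‖F‖₂ = 25.518.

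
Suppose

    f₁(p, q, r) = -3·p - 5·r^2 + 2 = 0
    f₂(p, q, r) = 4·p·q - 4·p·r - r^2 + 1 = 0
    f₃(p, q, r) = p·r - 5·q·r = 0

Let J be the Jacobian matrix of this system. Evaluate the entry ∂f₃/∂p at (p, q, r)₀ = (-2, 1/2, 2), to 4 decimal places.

2.0000

∂f₃/∂p = r.
At (-2, 1/2, 2) this is 2.0000.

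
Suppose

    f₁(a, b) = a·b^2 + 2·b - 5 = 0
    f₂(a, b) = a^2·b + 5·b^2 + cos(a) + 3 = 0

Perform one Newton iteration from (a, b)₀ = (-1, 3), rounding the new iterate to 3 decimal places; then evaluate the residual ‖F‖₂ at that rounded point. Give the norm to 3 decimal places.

14.447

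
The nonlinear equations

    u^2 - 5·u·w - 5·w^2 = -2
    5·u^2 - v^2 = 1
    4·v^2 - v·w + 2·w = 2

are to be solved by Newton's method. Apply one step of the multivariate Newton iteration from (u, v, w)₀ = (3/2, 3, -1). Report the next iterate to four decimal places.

At (3/2, 3, -1): F = (6.7500, 1.2500, 35.0000).
Jacobian J = [[2·u - 5·w, 0, -5·u - 10·w], [10·u, -2·v, 0], [0, 8·v - w, -v + 2]].
At the point, J = [[8.0000, 0.0000, 2.5000], [15.0000, -6.0000, 0.0000], [0.0000, 25.0000, -1.0000]] (det J = 985.5000).
Solving J·Δ = −F gives Δ = (-0.6531, -1.4244, -0.6101).
Then the next iterate is (u, v, w)₁ = (0.8469, 1.5756, -1.6101).

(0.8469, 1.5756, -1.6101)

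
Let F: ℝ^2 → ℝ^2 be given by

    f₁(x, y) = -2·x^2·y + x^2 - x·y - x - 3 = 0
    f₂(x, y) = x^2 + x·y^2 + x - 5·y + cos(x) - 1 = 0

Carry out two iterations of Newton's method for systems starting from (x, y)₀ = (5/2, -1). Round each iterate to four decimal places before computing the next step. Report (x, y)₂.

(2.3764, 0.6900)

At (5/2, -1): F = (15.7500, 14.448856).
Jacobian J = [[-4·x·y + 2·x - y - 1, -2·x^2 - x], [2·x + y^2 - sin(x) + 1, 2·x·y - 5]].
At the point, J = [[15.0000, -15.0000], [6.401528, -10.0000]] (det J = -53.977082).
Solving J·Δ = −F gives Δ = (1.0974, 2.1474).
Then the next iterate is (x, y)₁ = (3.5974, 1.1474).
Round to (3.5974, 1.1474) and repeat: F = (-27.481435, 13.639854), J = [[-11.463227, -29.479974], [9.951514, 3.255314]].
Δ = (-1.2210, -0.4574), so (x, y)₂ = (2.3764, 0.6900).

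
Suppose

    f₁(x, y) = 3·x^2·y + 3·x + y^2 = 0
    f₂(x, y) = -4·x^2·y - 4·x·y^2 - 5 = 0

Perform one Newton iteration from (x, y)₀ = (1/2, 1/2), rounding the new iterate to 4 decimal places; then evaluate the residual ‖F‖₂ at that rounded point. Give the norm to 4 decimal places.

13.0384

At (1/2, 1/2): F = (2.1250, -6.0000).
Jacobian J = [[6·x·y + 3, 3·x^2 + 2·y], [-8·x·y - 4·y^2, -4·x^2 - 8·x·y]].
At the point, J = [[4.5000, 1.7500], [-3.0000, -3.0000]] (det J = -8.2500).
Solving J·Δ = −F gives Δ = (0.5000, -2.5000).
Then the next iterate is (x, y)₁ = (1.0000, -2.0000).
Re-evaluating at (1.0000, -2.0000): F = (1.0000, -13.0000), so ‖F‖₂ = 13.0384.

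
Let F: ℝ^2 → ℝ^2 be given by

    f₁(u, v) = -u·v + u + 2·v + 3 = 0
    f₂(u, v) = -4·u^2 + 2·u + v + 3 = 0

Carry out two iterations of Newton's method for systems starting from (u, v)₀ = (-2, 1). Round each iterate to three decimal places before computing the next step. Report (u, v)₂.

(-0.632, -0.812)

At (-2, 1): F = (5.000, -16.000).
Jacobian J = [[-v + 1, -u + 2], [-8·u + 2, 1]].
At the point, J = [[0.000, 4.000], [18.000, 1.000]] (det J = -72.000).
Solving J·Δ = −F gives Δ = (0.958, -1.250).
Then the next iterate is (u, v)₁ = (-1.042, -0.250).
Round to (-1.042, -0.250) and repeat: F = (1.19750, -3.67706), J = [[1.250, 3.042], [10.336, 1.000]].
Δ = (0.410, -0.562), so (u, v)₂ = (-0.632, -0.812).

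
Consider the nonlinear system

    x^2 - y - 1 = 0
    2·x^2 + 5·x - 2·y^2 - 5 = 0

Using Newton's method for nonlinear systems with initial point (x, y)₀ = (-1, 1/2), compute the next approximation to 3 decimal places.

(0.500, -3.000)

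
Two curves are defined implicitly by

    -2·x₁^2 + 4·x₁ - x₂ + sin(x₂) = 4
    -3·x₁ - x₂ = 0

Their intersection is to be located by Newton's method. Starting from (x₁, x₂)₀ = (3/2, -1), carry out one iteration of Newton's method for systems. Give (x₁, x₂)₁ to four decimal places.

At (3/2, -1): F = (-2.341471, -3.5000).
Jacobian J = [[-4·x₁ + 4, cos(x₂) - 1], [-3, -1]].
At the point, J = [[-2.0000, -0.459698], [-3.0000, -1.0000]] (det J = 0.620907).
Solving J·Δ = −F gives Δ = (-1.1798, 0.0393).
Then the next iterate is (x₁, x₂)₁ = (0.3202, -0.9607).

(0.3202, -0.9607)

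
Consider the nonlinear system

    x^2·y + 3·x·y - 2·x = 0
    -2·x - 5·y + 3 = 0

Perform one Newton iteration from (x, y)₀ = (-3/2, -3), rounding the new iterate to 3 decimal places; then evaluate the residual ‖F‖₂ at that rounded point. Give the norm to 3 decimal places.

At (-3/2, -3): F = (9.750, 21.000).
Jacobian J = [[2·x·y + 3·y - 2, x^2 + 3·x], [-2, -5]].
At the point, J = [[-2.000, -2.250], [-2.000, -5.000]] (det J = 5.500).
Solving J·Δ = −F gives Δ = (0.273, 4.091).
Then the next iterate is (x, y)₁ = (-1.227, 1.091).
Re-evaluating at (-1.227, 1.091): F = (0.08056, -0.001), so ‖F‖₂ = 0.081.

0.081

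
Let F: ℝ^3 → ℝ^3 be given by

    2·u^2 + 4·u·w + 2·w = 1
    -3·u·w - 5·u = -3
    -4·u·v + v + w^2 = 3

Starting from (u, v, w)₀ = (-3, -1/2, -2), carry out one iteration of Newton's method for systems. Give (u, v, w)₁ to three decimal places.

(-1.041, -0.445, -2.218)

At (-3, -1/2, -2): F = (37.000, 0.000, -5.500).
Jacobian J = [[4·u + 4·w, 0, 4·u + 2], [-3·w - 5, 0, -3·u], [-4·v, -4·u + 1, 2·w]].
At the point, J = [[-20.000, 0.000, -10.000], [1.000, 0.000, 9.000], [2.000, 13.000, -4.000]] (det J = 2210.000).
Solving J·Δ = −F gives Δ = (1.959, 0.055, -0.218).
Then the next iterate is (u, v, w)₁ = (-1.041, -0.445, -2.218).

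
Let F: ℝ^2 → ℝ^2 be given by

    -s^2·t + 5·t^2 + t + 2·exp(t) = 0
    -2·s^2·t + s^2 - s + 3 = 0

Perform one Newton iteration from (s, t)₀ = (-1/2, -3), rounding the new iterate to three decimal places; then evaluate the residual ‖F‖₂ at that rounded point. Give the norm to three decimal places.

At (-1/2, -3): F = (42.84957, 5.250).
Jacobian J = [[-2·s·t, -s^2 + 10·t + 2·exp(t) + 1], [-4·s·t + 2·s - 1, -2·s^2]].
At the point, J = [[-3.000, -29.15043], [-8.000, -0.500]] (det J = -231.70341).
Solving J·Δ = −F gives Δ = (0.568, 1.411).
Then the next iterate is (s, t)₁ = (0.068, -1.589).
Re-evaluating at (0.068, -1.589): F = (11.45121, 2.95132), so ‖F‖₂ = 11.825.

11.825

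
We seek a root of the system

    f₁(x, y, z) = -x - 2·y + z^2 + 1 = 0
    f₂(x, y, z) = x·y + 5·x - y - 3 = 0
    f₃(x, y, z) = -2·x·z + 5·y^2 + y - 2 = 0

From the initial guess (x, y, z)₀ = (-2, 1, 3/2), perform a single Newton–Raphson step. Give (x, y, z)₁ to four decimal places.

(0.6190, 0.9048, 1.2262)

At (-2, 1, 3/2): F = (3.2500, -16.0000, 10.0000).
Jacobian J = [[-1, -2, 2·z], [y + 5, x - 1, 0], [-2·z, 10·y + 1, -2·x]].
At the point, J = [[-1.0000, -2.0000, 3.0000], [6.0000, -3.0000, 0.0000], [-3.0000, 11.0000, 4.0000]] (det J = 231.0000).
Solving J·Δ = −F gives Δ = (2.6190, -0.0952, -0.2738).
Then the next iterate is (x, y, z)₁ = (0.6190, 0.9048, 1.2262).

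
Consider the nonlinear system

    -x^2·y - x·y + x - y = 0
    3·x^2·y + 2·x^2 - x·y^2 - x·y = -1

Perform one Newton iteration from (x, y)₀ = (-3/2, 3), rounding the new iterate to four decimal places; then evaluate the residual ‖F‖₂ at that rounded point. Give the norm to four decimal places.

11.0128

At (-3/2, 3): F = (-6.7500, 43.7500).
Jacobian J = [[-2·x·y - y + 1, -x^2 - x - 1], [6·x·y + 4·x - y^2 - y, 3·x^2 - 2·x·y - x]].
At the point, J = [[7.0000, -1.7500], [-45.0000, 17.2500]] (det J = 42.0000).
Solving J·Δ = −F gives Δ = (0.9494, -0.0595).
Then the next iterate is (x, y)₁ = (-0.5506, 2.9405).
Re-evaluating at (-0.5506, 2.9405): F = (-2.763504, 10.660474), so ‖F‖₂ = 11.0128.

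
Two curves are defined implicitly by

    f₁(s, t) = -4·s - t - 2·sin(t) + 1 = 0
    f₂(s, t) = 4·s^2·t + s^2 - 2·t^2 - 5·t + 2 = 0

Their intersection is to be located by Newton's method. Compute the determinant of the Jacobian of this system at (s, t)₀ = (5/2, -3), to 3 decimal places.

J = [[-4, -2·cos(t) - 1], [8·s·t + 2·s, 4·s^2 - 4·t - 5]].
At the point, J = [[-4.000, 0.97998], [-55.000, 32.000]].
det J = -74.101.

-74.101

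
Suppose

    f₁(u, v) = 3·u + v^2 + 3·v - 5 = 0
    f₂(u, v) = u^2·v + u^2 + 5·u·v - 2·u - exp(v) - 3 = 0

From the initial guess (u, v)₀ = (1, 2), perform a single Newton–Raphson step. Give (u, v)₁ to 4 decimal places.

(0.8494, 0.9217)

At (1, 2): F = (8.0000, 0.610944).
Jacobian J = [[3, 2·v + 3], [2·u·v + 2·u + 5·v - 2, u^2 + 5·u - exp(v)]].
At the point, J = [[3.0000, 7.0000], [14.0000, -1.389056]] (det J = -102.167168).
Solving J·Δ = −F gives Δ = (-0.1506, -1.0783).
Then the next iterate is (u, v)₁ = (0.8494, 0.9217).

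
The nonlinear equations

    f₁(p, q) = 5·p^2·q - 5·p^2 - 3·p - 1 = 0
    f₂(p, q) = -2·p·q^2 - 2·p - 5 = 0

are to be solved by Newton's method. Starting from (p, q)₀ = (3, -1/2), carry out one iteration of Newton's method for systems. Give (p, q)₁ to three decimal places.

(3.556, 1.815)

At (3, -1/2): F = (-77.500, -12.500).
Jacobian J = [[10·p·q - 10·p - 3, 5·p^2], [-2·q^2 - 2, -4·p·q]].
At the point, J = [[-48.000, 45.000], [-2.500, 6.000]] (det J = -175.500).
Solving J·Δ = −F gives Δ = (0.556, 2.315).
Then the next iterate is (p, q)₁ = (3.556, 1.815).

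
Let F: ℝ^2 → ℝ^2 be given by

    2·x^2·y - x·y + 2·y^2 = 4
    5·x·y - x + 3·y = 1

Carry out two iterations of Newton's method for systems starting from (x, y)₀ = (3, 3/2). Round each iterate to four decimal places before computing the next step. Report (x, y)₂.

At (3, 3/2): F = (23.0000, 23.0000).
Jacobian J = [[4·x·y - y, 2·x^2 - x + 4·y], [5·y - 1, 5·x + 3]].
At the point, J = [[16.5000, 21.0000], [6.5000, 18.0000]] (det J = 160.5000).
Solving J·Δ = −F gives Δ = (0.4299, -1.4330).
Then the next iterate is (x, y)₁ = (3.4299, 0.0670).
Round to (3.4299, 0.0670) and repeat: F = (-2.644421, -3.079884), J = [[0.852213, 20.366528], [-0.6650, 20.1495]].
Δ = (-0.3074, 0.1427), so (x, y)₂ = (3.1225, 0.2097).

(3.1225, 0.2097)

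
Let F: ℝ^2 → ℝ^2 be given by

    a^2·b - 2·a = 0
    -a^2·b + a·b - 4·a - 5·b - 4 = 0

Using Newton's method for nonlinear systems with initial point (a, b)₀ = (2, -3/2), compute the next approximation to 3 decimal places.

(0.593, -1.815)

At (2, -3/2): F = (-10.000, -1.500).
Jacobian J = [[2·a·b - 2, a^2], [-2·a·b + b - 4, -a^2 + a - 5]].
At the point, J = [[-8.000, 4.000], [0.500, -7.000]] (det J = 54.000).
Solving J·Δ = −F gives Δ = (-1.407, -0.315).
Then the next iterate is (a, b)₁ = (0.593, -1.815).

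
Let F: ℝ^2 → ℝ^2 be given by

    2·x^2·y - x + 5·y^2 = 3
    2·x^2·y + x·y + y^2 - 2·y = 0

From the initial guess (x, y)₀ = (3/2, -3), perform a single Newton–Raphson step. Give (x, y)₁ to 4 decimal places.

(1.2377, -1.7457)

At (3/2, -3): F = (27.0000, -3.0000).
Jacobian J = [[4·x·y - 1, 2·x^2 + 10·y], [4·x·y + y, 2·x^2 + x + 2·y - 2]].
At the point, J = [[-19.0000, -25.5000], [-21.0000, -2.0000]] (det J = -497.5000).
Solving J·Δ = −F gives Δ = (-0.2623, 1.2543).
Then the next iterate is (x, y)₁ = (1.2377, -1.7457).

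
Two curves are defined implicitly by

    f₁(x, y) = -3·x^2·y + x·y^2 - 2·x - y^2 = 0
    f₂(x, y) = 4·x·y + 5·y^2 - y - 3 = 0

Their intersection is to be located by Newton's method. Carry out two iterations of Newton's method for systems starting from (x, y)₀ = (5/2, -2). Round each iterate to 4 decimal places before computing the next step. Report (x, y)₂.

(1.1744, -1.2078)

At (5/2, -2): F = (38.5000, -1.0000).
Jacobian J = [[-6·x·y + y^2 - 2, -3·x^2 + 2·x·y - 2·y], [4·y, 4·x + 10·y - 1]].
At the point, J = [[32.0000, -24.7500], [-8.0000, -11.0000]] (det J = -550.0000).
Solving J·Δ = −F gives Δ = (-0.8150, 0.5018).
Then the next iterate is (x, y)₁ = (1.6850, -1.4982).
Round to (1.6850, -1.4982) and repeat: F = (10.928734, -0.376652), J = [[15.391405, -10.570209], [-5.9928, -9.2420]].
Δ = (-0.5106, 0.2904), so (x, y)₂ = (1.1744, -1.2078).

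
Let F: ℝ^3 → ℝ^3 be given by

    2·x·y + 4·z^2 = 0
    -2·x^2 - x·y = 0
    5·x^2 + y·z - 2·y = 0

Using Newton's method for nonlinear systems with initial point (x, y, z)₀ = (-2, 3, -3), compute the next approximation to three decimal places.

(-1.545, 2.864, -1.864)

At (-2, 3, -3): F = (24.000, -2.000, 5.000).
Jacobian J = [[2·y, 2·x, 8·z], [-4·x - y, -x, 0], [10·x, z - 2, y]].
At the point, J = [[6.000, -4.000, -24.000], [5.000, 2.000, 0.000], [-20.000, -5.000, 3.000]] (det J = -264.000).
Solving J·Δ = −F gives Δ = (0.455, -0.136, 1.136).
Then the next iterate is (x, y, z)₁ = (-1.545, 2.864, -1.864).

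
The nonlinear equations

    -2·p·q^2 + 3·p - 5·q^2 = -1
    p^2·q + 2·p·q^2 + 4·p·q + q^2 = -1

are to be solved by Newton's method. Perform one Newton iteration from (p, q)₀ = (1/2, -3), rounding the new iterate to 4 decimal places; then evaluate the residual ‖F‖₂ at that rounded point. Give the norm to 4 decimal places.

At (1/2, -3): F = (-51.5000, 12.2500).
Jacobian J = [[-2·q^2 + 3, -4·p·q - 10·q], [2·p·q + 2·q^2 + 4·q, p^2 + 4·p·q + 4·p + 2·q]].
At the point, J = [[-15.0000, 36.0000], [3.0000, -9.7500]] (det J = 38.2500).
Solving J·Δ = −F gives Δ = (-1.5980, 0.7647).
Then the next iterate is (p, q)₁ = (-1.0980, -2.2353).
Re-evaluating at (-1.0980, -2.2353): F = (-16.304371, 2.146658), so ‖F‖₂ = 16.4451.

16.4451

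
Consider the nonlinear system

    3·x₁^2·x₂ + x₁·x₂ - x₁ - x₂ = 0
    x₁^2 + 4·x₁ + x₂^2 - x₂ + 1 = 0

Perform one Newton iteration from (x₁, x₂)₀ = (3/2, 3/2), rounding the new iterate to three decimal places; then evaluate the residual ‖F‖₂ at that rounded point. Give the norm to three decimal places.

At (3/2, 3/2): F = (9.375, 10.000).
Jacobian J = [[6·x₁·x₂ + x₂ - 1, 3·x₁^2 + x₁ - 1], [2·x₁ + 4, 2·x₂ - 1]].
At the point, J = [[14.000, 7.250], [7.000, 2.000]] (det J = -22.750).
Solving J·Δ = −F gives Δ = (-2.363, 3.269).
Then the next iterate is (x₁, x₂)₁ = (-0.863, 4.769).
Re-evaluating at (-0.863, 4.769): F = (2.63376, 16.26713), so ‖F‖₂ = 16.479.

16.479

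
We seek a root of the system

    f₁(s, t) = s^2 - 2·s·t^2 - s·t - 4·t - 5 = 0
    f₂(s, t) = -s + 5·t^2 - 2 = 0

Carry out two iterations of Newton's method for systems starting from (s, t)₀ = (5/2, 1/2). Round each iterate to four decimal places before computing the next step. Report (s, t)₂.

At (5/2, 1/2): F = (-3.2500, -3.2500).
Jacobian J = [[2·s - 2·t^2 - t, -4·s·t - s - 4], [-1, 10·t]].
At the point, J = [[4.0000, -11.5000], [-1.0000, 5.0000]] (det J = 8.5000).
Solving J·Δ = −F gives Δ = (6.3088, 1.9118).
Then the next iterate is (s, t)₁ = (8.8088, 2.4118).
Round to (8.8088, 2.4118) and repeat: F = (-60.774996, 18.275096), J = [[3.572242, -97.789055], [-1.0000, 24.1180]].
Δ = (27.6208, 0.3875), so (s, t)₂ = (36.4296, 2.7993).

(36.4296, 2.7993)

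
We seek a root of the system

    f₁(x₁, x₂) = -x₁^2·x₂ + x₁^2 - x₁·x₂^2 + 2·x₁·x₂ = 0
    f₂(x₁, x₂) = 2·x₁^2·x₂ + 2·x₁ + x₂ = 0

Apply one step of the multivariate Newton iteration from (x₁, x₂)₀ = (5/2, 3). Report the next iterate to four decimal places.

At (5/2, 3): F = (-20.0000, 45.5000).
Jacobian J = [[-2·x₁·x₂ + 2·x₁ - x₂^2 + 2·x₂, -x₁^2 - 2·x₁·x₂ + 2·x₁], [4·x₁·x₂ + 2, 2·x₁^2 + 1]].
At the point, J = [[-13.0000, -16.2500], [32.0000, 13.5000]] (det J = 344.5000).
Solving J·Δ = −F gives Δ = (-1.3625, -0.1408).
Then the next iterate is (x₁, x₂)₁ = (1.1375, 2.8592).

(1.1375, 2.8592)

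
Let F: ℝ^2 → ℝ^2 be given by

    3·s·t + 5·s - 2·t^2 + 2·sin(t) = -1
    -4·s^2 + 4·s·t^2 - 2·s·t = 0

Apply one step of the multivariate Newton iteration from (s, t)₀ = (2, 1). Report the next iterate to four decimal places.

(0.2954, 0.0113)

At (2, 1): F = (16.682942, -12.0000).
Jacobian J = [[3·t + 5, 3·s - 4·t + 2·cos(t)], [-8·s + 4·t^2 - 2·t, 8·s·t - 2·s]].
At the point, J = [[8.0000, 3.080605], [-14.0000, 12.0000]] (det J = 139.128465).
Solving J·Δ = −F gives Δ = (-1.7046, -0.9887).
Then the next iterate is (s, t)₁ = (0.2954, 0.0113).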